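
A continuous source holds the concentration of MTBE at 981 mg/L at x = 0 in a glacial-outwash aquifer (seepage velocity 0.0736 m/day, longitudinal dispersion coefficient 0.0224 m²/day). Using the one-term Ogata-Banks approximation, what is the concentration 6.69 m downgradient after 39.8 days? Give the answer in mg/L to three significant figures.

For a continuous step input, C/C₀ ≈ ½·erfc((x−vt)/(2√(Dt))).
vt = 0.0736 × 39.8 = 2.92928 m and 2√(Dt) = 2√(0.0224 × 39.8) = 1.888 m.
Argument (x−vt)/(2√(Dt)) = (6.69 − 2.92928)/1.888 = 1.992; ½·erfc(1.992) = 0.002423.
C = 981 × 0.002423 = 2.38 mg/L.

2.38 mg/L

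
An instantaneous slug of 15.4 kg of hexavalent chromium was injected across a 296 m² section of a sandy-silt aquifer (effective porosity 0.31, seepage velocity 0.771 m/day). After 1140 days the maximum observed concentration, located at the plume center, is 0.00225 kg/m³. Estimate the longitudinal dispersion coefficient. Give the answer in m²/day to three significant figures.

0.388 m²/day

At the plume center C_max = M/(n_e·A·√(4πDt)), so D = M²/(4πt·(n_e·A·C_max)²).
n_e·A·C_max = 0.31 × 296 × 0.00225 = 0.2065 kg/m.
D = 15.4²/(4π × 1140 × 0.2065²) = 0.388 m²/day.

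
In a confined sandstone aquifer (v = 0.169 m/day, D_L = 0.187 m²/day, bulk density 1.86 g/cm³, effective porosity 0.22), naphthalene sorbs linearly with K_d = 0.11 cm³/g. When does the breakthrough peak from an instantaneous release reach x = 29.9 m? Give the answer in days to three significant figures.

329 days

Retardation factor R = 1 + ρ_b·K_d/n = 1 + 1.86 × 0.11/0.22 = 1.930.
Sorption retards both mechanisms: v_R = v/R = 0.08756 m/day, D_R = D/R = 0.09689 m²/day.
Peak time from v_R²t² + 2D_R t − x² = 0: t = (√(D_R² + v_R²x²) − D_R)/v_R².
√(D_R² + v_R²x²) = √(0.09689² + 0.08756² × 29.9²) = 2.620; v_R² = 0.007667.
t = (2.620 − 0.09689)/0.007667 = 329 days.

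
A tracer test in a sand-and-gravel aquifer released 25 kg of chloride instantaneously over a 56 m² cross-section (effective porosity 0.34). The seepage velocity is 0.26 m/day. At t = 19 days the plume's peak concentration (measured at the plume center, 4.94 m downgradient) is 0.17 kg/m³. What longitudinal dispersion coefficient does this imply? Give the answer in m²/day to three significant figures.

0.250 m²/day

At the plume center C_max = M/(n_e·A·√(4πDt)), so D = M²/(4πt·(n_e·A·C_max)²).
n_e·A·C_max = 0.34 × 56 × 0.17 = 3.237 kg/m.
D = 25²/(4π × 19 × 3.237²) = 0.250 m²/day.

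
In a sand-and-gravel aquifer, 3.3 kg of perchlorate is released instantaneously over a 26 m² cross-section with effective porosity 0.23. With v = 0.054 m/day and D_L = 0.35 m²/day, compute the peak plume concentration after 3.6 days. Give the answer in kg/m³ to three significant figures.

The peak of an instantaneous 1D plume sits at x = vt; there the Gaussian factor is 1 and C_max = M/(n_e·A·√(4πDt)), where n_e·A is the pore area the mass is dissolved in.
√(4πDt) = √(4π × 0.35 × 3.6) = 3.979 m, so C_max = 3.3/(0.23 × 26 × 3.979) = 0.139 kg/m³.

0.139 kg/m³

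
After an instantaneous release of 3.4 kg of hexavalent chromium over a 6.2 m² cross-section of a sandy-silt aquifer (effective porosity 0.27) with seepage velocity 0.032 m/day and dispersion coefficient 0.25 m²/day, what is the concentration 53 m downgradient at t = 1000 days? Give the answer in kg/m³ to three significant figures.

For an instantaneous plane source, C(x,t) = M/(n_e·A·√(4πDt)) · exp(−(x−vt)²/(4Dt)), with n_e·A the pore (flow) area.
Plume center vt = 0.032 × 1000 = 32 m, so the well at 53 m is 21 m downgradient of the peak.
√(4πDt) = 56.05 m, giving peak height M/(n_e·A·√(4πDt)) = 3.4/(0.27 × 6.2 × 56.05) = 0.03624 kg/m³.
(x−vt)²/(4Dt) = (21)²/(4 × 0.25 × 1000) = 0.4410; exp(−0.4410) = 0.6434.
C = 0.03624 × 0.6434 = 0.0233 kg/m³.

0.0233 kg/m³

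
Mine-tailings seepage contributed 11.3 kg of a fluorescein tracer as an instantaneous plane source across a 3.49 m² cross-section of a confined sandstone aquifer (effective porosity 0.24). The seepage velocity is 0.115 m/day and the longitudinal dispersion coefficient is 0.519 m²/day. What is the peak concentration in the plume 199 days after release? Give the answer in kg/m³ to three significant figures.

0.374 kg/m³

The peak of an instantaneous 1D plume sits at x = vt; there the Gaussian factor is 1 and C_max = M/(n_e·A·√(4πDt)), where n_e·A is the pore area the mass is dissolved in.
√(4πDt) = √(4π × 0.519 × 199) = 36.03 m, so C_max = 11.3/(0.24 × 3.49 × 36.03) = 0.374 kg/m³.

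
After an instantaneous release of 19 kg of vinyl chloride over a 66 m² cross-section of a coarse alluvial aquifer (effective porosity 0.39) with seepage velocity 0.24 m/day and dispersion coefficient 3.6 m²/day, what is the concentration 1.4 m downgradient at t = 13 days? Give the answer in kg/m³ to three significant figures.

For an instantaneous plane source, C(x,t) = M/(n_e·A·√(4πDt)) · exp(−(x−vt)²/(4Dt)), with n_e·A the pore (flow) area.
Plume center vt = 0.24 × 13 = 3.12 m, so the well at 1.4 m is 1.72 m upgradient of the peak.
√(4πDt) = 24.25 m, giving peak height M/(n_e·A·√(4πDt)) = 19/(0.39 × 66 × 24.25) = 0.03044 kg/m³.
(x−vt)²/(4Dt) = (-1.72)²/(4 × 3.6 × 13) = 0.01580; exp(−0.01580) = 0.9843.
C = 0.03044 × 0.9843 = 0.0300 kg/m³.

0.0300 kg/m³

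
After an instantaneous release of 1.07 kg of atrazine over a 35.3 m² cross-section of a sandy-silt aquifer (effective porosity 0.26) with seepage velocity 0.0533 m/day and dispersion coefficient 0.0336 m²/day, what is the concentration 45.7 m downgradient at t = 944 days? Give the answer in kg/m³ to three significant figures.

0.00494 kg/m³

For an instantaneous plane source, C(x,t) = M/(n_e·A·√(4πDt)) · exp(−(x−vt)²/(4Dt)), with n_e·A the pore (flow) area.
Plume center vt = 0.0533 × 944 = 50.3152 m, so the well at 45.7 m is 4.6152 m upgradient of the peak.
√(4πDt) = 19.96 m, giving peak height M/(n_e·A·√(4πDt)) = 1.07/(0.26 × 35.3 × 19.96) = 0.005841 kg/m³.
(x−vt)²/(4Dt) = (-4.6152)²/(4 × 0.0336 × 944) = 0.1679; exp(−0.1679) = 0.8454.
C = 0.005841 × 0.8454 = 0.00494 kg/m³.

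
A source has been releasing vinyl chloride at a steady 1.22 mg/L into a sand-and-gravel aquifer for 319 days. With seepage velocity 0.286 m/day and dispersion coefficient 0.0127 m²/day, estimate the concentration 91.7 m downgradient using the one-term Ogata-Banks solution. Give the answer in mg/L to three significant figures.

For a continuous step input, C/C₀ ≈ ½·erfc((x−vt)/(2√(Dt))).
vt = 0.286 × 319 = 91.234 m and 2√(Dt) = 2√(0.0127 × 319) = 4.026 m.
Argument (x−vt)/(2√(Dt)) = (91.7 − 91.234)/4.026 = 0.1157; ½·erfc(0.1157) = 0.4350.
C = 1.22 × 0.4350 = 0.531 mg/L.

0.531 mg/L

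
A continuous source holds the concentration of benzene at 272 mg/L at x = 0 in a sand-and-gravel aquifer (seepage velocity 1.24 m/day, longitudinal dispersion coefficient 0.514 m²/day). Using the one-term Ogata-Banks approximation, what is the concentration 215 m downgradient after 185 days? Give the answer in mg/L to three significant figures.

232 mg/L

For a continuous step input, C/C₀ ≈ ½·erfc((x−vt)/(2√(Dt))).
vt = 1.24 × 185 = 229.4 m and 2√(Dt) = 2√(0.514 × 185) = 19.50 m.
Argument (x−vt)/(2√(Dt)) = (215 − 229.4)/19.50 = -0.7385; ½·erfc(-0.7385) = 0.8518.
C = 272 × 0.8518 = 232 mg/L.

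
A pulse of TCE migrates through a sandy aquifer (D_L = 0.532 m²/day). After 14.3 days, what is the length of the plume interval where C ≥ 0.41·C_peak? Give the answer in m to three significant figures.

The plume is Gaussian with σ = √(2Dt) = √(2 × 0.532 × 14.3) = 3.901 m.
C/C_peak = exp(−Δx²/(2σ²)) = 0.41 ⇒ Δx = σ·√(−2 ln 0.41) = 3.901 × 1.335 = 5.208 m.
Width = 2Δx = 10.4 m.

10.4 m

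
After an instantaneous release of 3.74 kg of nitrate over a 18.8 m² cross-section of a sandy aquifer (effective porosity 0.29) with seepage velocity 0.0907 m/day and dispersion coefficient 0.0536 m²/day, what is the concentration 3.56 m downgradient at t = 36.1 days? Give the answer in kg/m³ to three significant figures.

0.138 kg/m³

For an instantaneous plane source, C(x,t) = M/(n_e·A·√(4πDt)) · exp(−(x−vt)²/(4Dt)), with n_e·A the pore (flow) area.
Plume center vt = 0.0907 × 36.1 = 3.27427 m, so the well at 3.56 m is 0.28573 m downgradient of the peak.
√(4πDt) = 4.931 m, giving peak height M/(n_e·A·√(4πDt)) = 3.74/(0.29 × 18.8 × 4.931) = 0.1391 kg/m³.
(x−vt)²/(4Dt) = (0.28573)²/(4 × 0.0536 × 36.1) = 0.01055; exp(−0.01055) = 0.9895.
C = 0.1391 × 0.9895 = 0.138 kg/m³.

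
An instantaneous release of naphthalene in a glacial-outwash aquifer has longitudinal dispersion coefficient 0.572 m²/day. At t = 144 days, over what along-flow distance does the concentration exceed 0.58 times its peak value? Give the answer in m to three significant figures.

26.8 m

The plume is Gaussian with σ = √(2Dt) = √(2 × 0.572 × 144) = 12.83 m.
C/C_peak = exp(−Δx²/(2σ²)) = 0.58 ⇒ Δx = σ·√(−2 ln 0.58) = 12.83 × 1.044 = 13.39 m.
Width = 2Δx = 26.8 m.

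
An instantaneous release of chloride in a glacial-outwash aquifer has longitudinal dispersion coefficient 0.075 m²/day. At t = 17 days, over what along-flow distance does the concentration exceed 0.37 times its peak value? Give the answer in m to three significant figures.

The plume is Gaussian with σ = √(2Dt) = √(2 × 0.075 × 17) = 1.597 m.
C/C_peak = exp(−Δx²/(2σ²)) = 0.37 ⇒ Δx = σ·√(−2 ln 0.37) = 1.597 × 1.410 = 2.252 m.
Width = 2Δx = 4.50 m.

4.50 m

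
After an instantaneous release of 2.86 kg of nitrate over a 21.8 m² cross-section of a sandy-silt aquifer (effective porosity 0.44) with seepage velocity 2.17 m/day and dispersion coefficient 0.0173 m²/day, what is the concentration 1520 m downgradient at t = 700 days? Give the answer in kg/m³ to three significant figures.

0.0237 kg/m³

For an instantaneous plane source, C(x,t) = M/(n_e·A·√(4πDt)) · exp(−(x−vt)²/(4Dt)), with n_e·A the pore (flow) area.
Plume center vt = 2.17 × 700 = 1519 m, so the well at 1520 m is 1 m downgradient of the peak.
√(4πDt) = 12.34 m, giving peak height M/(n_e·A·√(4πDt)) = 2.86/(0.44 × 21.8 × 12.34) = 0.02416 kg/m³.
(x−vt)²/(4Dt) = (1)²/(4 × 0.0173 × 700) = 0.02064; exp(−0.02064) = 0.9796.
C = 0.02416 × 0.9796 = 0.0237 kg/m³.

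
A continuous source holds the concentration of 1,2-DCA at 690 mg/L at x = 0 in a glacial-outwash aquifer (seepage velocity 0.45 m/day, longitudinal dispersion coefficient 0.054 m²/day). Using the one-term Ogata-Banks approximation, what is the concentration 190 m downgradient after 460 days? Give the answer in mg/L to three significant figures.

For a continuous step input, C/C₀ ≈ ½·erfc((x−vt)/(2√(Dt))).
vt = 0.45 × 460 = 207 m and 2√(Dt) = 2√(0.054 × 460) = 9.968 m.
Argument (x−vt)/(2√(Dt)) = (190 − 207)/9.968 = -1.705; ½·erfc(-1.705) = 0.9921.
C = 690 × 0.9921 = 685 mg/L.

685 mg/L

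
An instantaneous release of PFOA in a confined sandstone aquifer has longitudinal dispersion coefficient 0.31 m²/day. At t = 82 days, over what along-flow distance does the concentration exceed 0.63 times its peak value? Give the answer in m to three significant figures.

13.7 m

The plume is Gaussian with σ = √(2Dt) = √(2 × 0.31 × 82) = 7.130 m.
C/C_peak = exp(−Δx²/(2σ²)) = 0.63 ⇒ Δx = σ·√(−2 ln 0.63) = 7.130 × 0.9613 = 6.854 m.
Width = 2Δx = 13.7 m.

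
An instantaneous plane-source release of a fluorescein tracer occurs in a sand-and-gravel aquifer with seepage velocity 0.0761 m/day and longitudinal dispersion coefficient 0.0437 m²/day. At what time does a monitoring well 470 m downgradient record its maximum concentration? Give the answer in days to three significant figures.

6170 days

For the 1D instantaneous-source solution, setting ∂C/∂t = 0 at fixed x gives v²t² + 2Dt − x² = 0, so t = (√(D² + v²x²) − D)/v².
√(D² + v²x²) = √(0.0437² + 0.0761² × 470²) = 35.77; v² = 0.00579121.
t = (35.77 − 0.0437)/0.00579121 = 6170 days (vs. the pure-advection estimate x/v = 6180 d).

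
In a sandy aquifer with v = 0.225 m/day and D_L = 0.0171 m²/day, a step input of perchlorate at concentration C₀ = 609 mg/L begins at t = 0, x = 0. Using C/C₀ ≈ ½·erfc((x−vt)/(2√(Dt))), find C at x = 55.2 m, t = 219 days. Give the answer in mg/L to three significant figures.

For a continuous step input, C/C₀ ≈ ½·erfc((x−vt)/(2√(Dt))).
vt = 0.225 × 219 = 49.275 m and 2√(Dt) = 2√(0.0171 × 219) = 3.870 m.
Argument (x−vt)/(2√(Dt)) = (55.2 − 49.275)/3.870 = 1.531; ½·erfc(1.531) = 0.01519.
C = 609 × 0.01519 = 9.25 mg/L.

9.25 mg/L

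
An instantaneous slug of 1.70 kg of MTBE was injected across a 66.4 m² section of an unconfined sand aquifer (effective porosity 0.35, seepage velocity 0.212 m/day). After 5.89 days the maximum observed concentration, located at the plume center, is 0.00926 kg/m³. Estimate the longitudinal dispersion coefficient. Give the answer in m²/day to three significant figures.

0.843 m²/day

At the plume center C_max = M/(n_e·A·√(4πDt)), so D = M²/(4πt·(n_e·A·C_max)²).
n_e·A·C_max = 0.35 × 66.4 × 0.00926 = 0.2152 kg/m.
D = 1.70²/(4π × 5.89 × 0.2152²) = 0.843 m²/day.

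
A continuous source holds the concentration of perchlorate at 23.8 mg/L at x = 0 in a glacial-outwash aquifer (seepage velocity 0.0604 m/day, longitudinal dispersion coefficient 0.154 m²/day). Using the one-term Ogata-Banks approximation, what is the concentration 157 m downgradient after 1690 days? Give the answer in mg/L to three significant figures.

0.191 mg/L

For a continuous step input, C/C₀ ≈ ½·erfc((x−vt)/(2√(Dt))).
vt = 0.0604 × 1690 = 102.076 m and 2√(Dt) = 2√(0.154 × 1690) = 32.27 m.
Argument (x−vt)/(2√(Dt)) = (157 − 102.076)/32.27 = 1.702; ½·erfc(1.702) = 0.008042.
C = 23.8 × 0.008042 = 0.191 mg/L.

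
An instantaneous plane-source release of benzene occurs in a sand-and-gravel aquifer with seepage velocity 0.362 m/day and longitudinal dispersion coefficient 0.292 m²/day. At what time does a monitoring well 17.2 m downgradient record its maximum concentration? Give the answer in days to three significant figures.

45.3 days

For the 1D instantaneous-source solution, setting ∂C/∂t = 0 at fixed x gives v²t² + 2Dt − x² = 0, so t = (√(D² + v²x²) − D)/v².
√(D² + v²x²) = √(0.292² + 0.362² × 17.2²) = 6.233; v² = 0.131044.
t = (6.233 − 0.292)/0.131044 = 45.3 days (vs. the pure-advection estimate x/v = 47.5 d).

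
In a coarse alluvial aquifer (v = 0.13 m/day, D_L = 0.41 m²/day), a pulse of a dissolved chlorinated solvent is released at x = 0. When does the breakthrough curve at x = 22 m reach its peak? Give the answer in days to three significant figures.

For the 1D instantaneous-source solution, setting ∂C/∂t = 0 at fixed x gives v²t² + 2Dt − x² = 0, so t = (√(D² + v²x²) − D)/v².
√(D² + v²x²) = √(0.41² + 0.13² × 22²) = 2.889; v² = 0.0169.
t = (2.889 − 0.41)/0.0169 = 147 days (vs. the pure-advection estimate x/v = 169 d).

147 days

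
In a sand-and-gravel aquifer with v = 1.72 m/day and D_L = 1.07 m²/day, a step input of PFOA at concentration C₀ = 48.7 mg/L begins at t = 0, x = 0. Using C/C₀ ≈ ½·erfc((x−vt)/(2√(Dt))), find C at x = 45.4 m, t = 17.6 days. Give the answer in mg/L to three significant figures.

For a continuous step input, C/C₀ ≈ ½·erfc((x−vt)/(2√(Dt))).
vt = 1.72 × 17.6 = 30.272 m and 2√(Dt) = 2√(1.07 × 17.6) = 8.679 m.
Argument (x−vt)/(2√(Dt)) = (45.4 − 30.272)/8.679 = 1.743; ½·erfc(1.743) = 0.006851.
C = 48.7 × 0.006851 = 0.334 mg/L.

0.334 mg/L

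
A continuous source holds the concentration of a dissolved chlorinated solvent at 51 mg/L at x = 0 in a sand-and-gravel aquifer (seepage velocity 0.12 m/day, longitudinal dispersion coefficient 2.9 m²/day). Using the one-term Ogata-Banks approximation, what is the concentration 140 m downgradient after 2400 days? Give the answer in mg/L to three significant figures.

45.7 mg/L

For a continuous step input, C/C₀ ≈ ½·erfc((x−vt)/(2√(Dt))).
vt = 0.12 × 2400 = 288 m and 2√(Dt) = 2√(2.9 × 2400) = 166.9 m.
Argument (x−vt)/(2√(Dt)) = (140 − 288)/166.9 = -0.8868; ½·erfc(-0.8868) = 0.8951.
C = 51 × 0.8951 = 45.7 mg/L.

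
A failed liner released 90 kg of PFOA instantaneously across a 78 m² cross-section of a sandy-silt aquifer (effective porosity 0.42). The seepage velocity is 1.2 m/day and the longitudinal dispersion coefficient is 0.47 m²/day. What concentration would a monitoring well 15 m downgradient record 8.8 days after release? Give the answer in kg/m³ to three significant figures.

For an instantaneous plane source, C(x,t) = M/(n_e·A·√(4πDt)) · exp(−(x−vt)²/(4Dt)), with n_e·A the pore (flow) area.
Plume center vt = 1.2 × 8.8 = 10.56 m, so the well at 15 m is 4.44 m downgradient of the peak.
√(4πDt) = 7.209 m, giving peak height M/(n_e·A·√(4πDt)) = 90/(0.42 × 78 × 7.209) = 0.3811 kg/m³.
(x−vt)²/(4Dt) = (4.44)²/(4 × 0.47 × 8.8) = 1.192; exp(−1.192) = 0.3036.
C = 0.3811 × 0.3036 = 0.116 kg/m³.

0.116 kg/m³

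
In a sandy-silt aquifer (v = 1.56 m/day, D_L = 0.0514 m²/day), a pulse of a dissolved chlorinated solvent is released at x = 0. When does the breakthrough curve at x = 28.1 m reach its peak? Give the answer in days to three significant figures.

18.0 days

For the 1D instantaneous-source solution, setting ∂C/∂t = 0 at fixed x gives v²t² + 2Dt − x² = 0, so t = (√(D² + v²x²) − D)/v².
√(D² + v²x²) = √(0.0514² + 1.56² × 28.1²) = 43.84; v² = 2.4336.
t = (43.84 − 0.0514)/2.4336 = 18.0 days (vs. the pure-advection estimate x/v = 18.0 d).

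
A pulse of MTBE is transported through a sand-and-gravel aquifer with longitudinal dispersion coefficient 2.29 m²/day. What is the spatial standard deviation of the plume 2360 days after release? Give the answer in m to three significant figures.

104 m

Dispersive spreading gives a Gaussian with σ² = 2Dt; advection only shifts the center.
σ = √(2 × 2.29 × 2360) = 104 m.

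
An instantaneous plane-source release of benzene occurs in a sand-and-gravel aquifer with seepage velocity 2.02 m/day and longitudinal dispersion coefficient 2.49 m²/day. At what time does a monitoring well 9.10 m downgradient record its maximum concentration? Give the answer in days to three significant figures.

For the 1D instantaneous-source solution, setting ∂C/∂t = 0 at fixed x gives v²t² + 2Dt − x² = 0, so t = (√(D² + v²x²) − D)/v².
√(D² + v²x²) = √(2.49² + 2.02² × 9.10²) = 18.55; v² = 4.0804.
t = (18.55 − 2.49)/4.0804 = 3.94 days (vs. the pure-advection estimate x/v = 4.50 d).

3.94 days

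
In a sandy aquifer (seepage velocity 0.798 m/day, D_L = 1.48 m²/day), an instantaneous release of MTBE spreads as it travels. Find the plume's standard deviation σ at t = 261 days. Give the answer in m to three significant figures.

27.8 m

Dispersive spreading gives a Gaussian with σ² = 2Dt; advection only shifts the center.
σ = √(2 × 1.48 × 261) = 27.8 m.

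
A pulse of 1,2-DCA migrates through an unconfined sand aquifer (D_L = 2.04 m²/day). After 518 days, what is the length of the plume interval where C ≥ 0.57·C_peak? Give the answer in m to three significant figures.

97.5 m

The plume is Gaussian with σ = √(2Dt) = √(2 × 2.04 × 518) = 45.97 m.
C/C_peak = exp(−Δx²/(2σ²)) = 0.57 ⇒ Δx = σ·√(−2 ln 0.57) = 45.97 × 1.060 = 48.73 m.
Width = 2Δx = 97.5 m.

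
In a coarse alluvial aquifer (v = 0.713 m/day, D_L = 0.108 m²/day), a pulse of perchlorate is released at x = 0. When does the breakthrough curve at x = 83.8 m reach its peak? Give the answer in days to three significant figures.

117 days

For the 1D instantaneous-source solution, setting ∂C/∂t = 0 at fixed x gives v²t² + 2Dt − x² = 0, so t = (√(D² + v²x²) − D)/v².
√(D² + v²x²) = √(0.108² + 0.713² × 83.8²) = 59.75; v² = 0.508369.
t = (59.75 − 0.108)/0.508369 = 117 days (vs. the pure-advection estimate x/v = 118 d).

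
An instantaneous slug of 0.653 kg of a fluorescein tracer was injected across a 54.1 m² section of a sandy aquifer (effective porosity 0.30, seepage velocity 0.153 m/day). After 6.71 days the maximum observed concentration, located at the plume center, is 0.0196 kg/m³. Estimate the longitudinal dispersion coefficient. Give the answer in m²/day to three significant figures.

0.0500 m²/day

At the plume center C_max = M/(n_e·A·√(4πDt)), so D = M²/(4πt·(n_e·A·C_max)²).
n_e·A·C_max = 0.30 × 54.1 × 0.0196 = 0.3181 kg/m.
D = 0.653²/(4π × 6.71 × 0.3181²) = 0.0500 m²/day.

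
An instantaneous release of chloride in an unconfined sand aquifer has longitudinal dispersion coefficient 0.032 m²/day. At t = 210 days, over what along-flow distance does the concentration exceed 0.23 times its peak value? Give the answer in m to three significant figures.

The plume is Gaussian with σ = √(2Dt) = √(2 × 0.032 × 210) = 3.666 m.
C/C_peak = exp(−Δx²/(2σ²)) = 0.23 ⇒ Δx = σ·√(−2 ln 0.23) = 3.666 × 1.714 = 6.284 m.
Width = 2Δx = 12.6 m.

12.6 m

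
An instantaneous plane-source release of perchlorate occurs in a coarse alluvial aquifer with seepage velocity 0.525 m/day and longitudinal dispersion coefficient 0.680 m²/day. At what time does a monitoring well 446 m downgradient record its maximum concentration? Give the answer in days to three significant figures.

847 days

For the 1D instantaneous-source solution, setting ∂C/∂t = 0 at fixed x gives v²t² + 2Dt − x² = 0, so t = (√(D² + v²x²) − D)/v².
√(D² + v²x²) = √(0.680² + 0.525² × 446²) = 234.2; v² = 0.275625.
t = (234.2 − 0.680)/0.275625 = 847 days (vs. the pure-advection estimate x/v = 850 d).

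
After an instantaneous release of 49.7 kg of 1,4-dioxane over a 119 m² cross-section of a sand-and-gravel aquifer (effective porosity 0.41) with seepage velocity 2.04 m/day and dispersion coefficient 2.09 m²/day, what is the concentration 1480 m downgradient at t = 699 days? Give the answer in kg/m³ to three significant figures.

For an instantaneous plane source, C(x,t) = M/(n_e·A·√(4πDt)) · exp(−(x−vt)²/(4Dt)), with n_e·A the pore (flow) area.
Plume center vt = 2.04 × 699 = 1425.96 m, so the well at 1480 m is 54.04 m downgradient of the peak.
√(4πDt) = 135.5 m, giving peak height M/(n_e·A·√(4πDt)) = 49.7/(0.41 × 119 × 135.5) = 0.007518 kg/m³.
(x−vt)²/(4Dt) = (54.04)²/(4 × 2.09 × 699) = 0.4997; exp(−0.4997) = 0.6067.
C = 0.007518 × 0.6067 = 0.00456 kg/m³.

0.00456 kg/m³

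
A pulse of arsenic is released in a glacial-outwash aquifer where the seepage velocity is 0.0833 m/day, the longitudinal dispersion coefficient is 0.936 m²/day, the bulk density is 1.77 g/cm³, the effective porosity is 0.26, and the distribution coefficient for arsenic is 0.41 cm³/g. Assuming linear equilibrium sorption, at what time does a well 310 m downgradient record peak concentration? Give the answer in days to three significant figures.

13600 days

Retardation factor R = 1 + ρ_b·K_d/n = 1 + 1.77 × 0.41/0.26 = 3.791.
Sorption retards both mechanisms: v_R = v/R = 0.02197 m/day, D_R = D/R = 0.2469 m²/day.
Peak time from v_R²t² + 2D_R t − x² = 0: t = (√(D_R² + v_R²x²) − D_R)/v_R².
√(D_R² + v_R²x²) = √(0.2469² + 0.02197² × 310²) = 6.815; v_R² = 0.0004827.
t = (6.815 − 0.2469)/0.0004827 = 13600 days.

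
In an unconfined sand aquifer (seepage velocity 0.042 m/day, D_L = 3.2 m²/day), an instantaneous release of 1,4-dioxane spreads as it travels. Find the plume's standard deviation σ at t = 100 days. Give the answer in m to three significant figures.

Dispersive spreading gives a Gaussian with σ² = 2Dt; advection only shifts the center.
σ = √(2 × 3.2 × 100) = 25.3 m.

25.3 m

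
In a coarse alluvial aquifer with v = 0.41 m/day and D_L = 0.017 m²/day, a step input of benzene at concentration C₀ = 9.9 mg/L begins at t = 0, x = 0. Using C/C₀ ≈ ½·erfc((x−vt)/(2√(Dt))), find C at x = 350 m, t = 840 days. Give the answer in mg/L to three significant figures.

1.46 mg/L

For a continuous step input, C/C₀ ≈ ½·erfc((x−vt)/(2√(Dt))).
vt = 0.41 × 840 = 344.4 m and 2√(Dt) = 2√(0.017 × 840) = 7.558 m.
Argument (x−vt)/(2√(Dt)) = (350 − 344.4)/7.558 = 0.7409; ½·erfc(0.7409) = 0.1474.
C = 9.9 × 0.1474 = 1.46 mg/L.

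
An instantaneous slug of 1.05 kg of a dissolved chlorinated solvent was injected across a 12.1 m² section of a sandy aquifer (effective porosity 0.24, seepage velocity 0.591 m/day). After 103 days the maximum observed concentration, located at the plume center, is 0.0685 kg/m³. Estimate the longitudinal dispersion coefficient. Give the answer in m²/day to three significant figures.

0.0215 m²/day

At the plume center C_max = M/(n_e·A·√(4πDt)), so D = M²/(4πt·(n_e·A·C_max)²).
n_e·A·C_max = 0.24 × 12.1 × 0.0685 = 0.1989 kg/m.
D = 1.05²/(4π × 103 × 0.1989²) = 0.0215 m²/day.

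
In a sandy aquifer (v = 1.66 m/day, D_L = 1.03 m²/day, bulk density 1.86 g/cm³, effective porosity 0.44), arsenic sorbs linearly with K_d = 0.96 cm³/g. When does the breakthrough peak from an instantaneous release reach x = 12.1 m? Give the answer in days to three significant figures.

Retardation factor R = 1 + ρ_b·K_d/n = 1 + 1.86 × 0.96/0.44 = 5.058.
Sorption retards both mechanisms: v_R = v/R = 0.3282 m/day, D_R = D/R = 0.2036 m²/day.
Peak time from v_R²t² + 2D_R t − x² = 0: t = (√(D_R² + v_R²x²) − D_R)/v_R².
√(D_R² + v_R²x²) = √(0.2036² + 0.3282² × 12.1²) = 3.976; v_R² = 0.1077.
t = (3.976 − 0.2036)/0.1077 = 35.0 days.

35.0 days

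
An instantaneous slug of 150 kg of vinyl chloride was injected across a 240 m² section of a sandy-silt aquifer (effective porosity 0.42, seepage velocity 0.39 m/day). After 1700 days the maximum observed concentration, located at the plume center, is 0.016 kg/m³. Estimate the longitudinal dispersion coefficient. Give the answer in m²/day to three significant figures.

0.405 m²/day

At the plume center C_max = M/(n_e·A·√(4πDt)), so D = M²/(4πt·(n_e·A·C_max)²).
n_e·A·C_max = 0.42 × 240 × 0.016 = 1.613 kg/m.
D = 150²/(4π × 1700 × 1.613²) = 0.405 m²/day.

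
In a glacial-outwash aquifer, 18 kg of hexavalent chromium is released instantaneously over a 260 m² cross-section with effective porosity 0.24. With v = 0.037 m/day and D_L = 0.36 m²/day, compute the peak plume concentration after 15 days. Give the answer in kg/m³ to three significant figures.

The peak of an instantaneous 1D plume sits at x = vt; there the Gaussian factor is 1 and C_max = M/(n_e·A·√(4πDt)), where n_e·A is the pore area the mass is dissolved in.
√(4πDt) = √(4π × 0.36 × 15) = 8.238 m, so C_max = 18/(0.24 × 260 × 8.238) = 0.0350 kg/m³.

0.0350 kg/m³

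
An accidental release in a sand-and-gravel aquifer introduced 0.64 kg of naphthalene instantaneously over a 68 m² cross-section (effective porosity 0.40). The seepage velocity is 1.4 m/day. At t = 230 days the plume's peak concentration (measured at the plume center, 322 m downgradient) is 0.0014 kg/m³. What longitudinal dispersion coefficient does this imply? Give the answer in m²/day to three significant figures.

At the plume center C_max = M/(n_e·A·√(4πDt)), so D = M²/(4πt·(n_e·A·C_max)²).
n_e·A·C_max = 0.40 × 68 × 0.0014 = 0.03808 kg/m.
D = 0.64²/(4π × 230 × 0.03808²) = 0.0977 m²/day.

0.0977 m²/day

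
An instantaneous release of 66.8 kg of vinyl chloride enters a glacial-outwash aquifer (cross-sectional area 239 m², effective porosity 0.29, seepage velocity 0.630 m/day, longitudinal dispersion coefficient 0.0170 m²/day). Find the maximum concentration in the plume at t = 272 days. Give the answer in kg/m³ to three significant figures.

The peak of an instantaneous 1D plume sits at x = vt; there the Gaussian factor is 1 and C_max = M/(n_e·A·√(4πDt)), where n_e·A is the pore area the mass is dissolved in.
√(4πDt) = √(4π × 0.0170 × 272) = 7.623 m, so C_max = 66.8/(0.29 × 239 × 7.623) = 0.126 kg/m³.

0.126 kg/m³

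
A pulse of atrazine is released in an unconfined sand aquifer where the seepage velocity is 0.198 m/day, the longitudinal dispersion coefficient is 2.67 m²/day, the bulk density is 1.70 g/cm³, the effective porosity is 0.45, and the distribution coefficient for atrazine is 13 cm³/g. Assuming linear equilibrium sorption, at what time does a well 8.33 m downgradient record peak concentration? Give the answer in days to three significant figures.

599 days

Retardation factor R = 1 + ρ_b·K_d/n = 1 + 1.70 × 13/0.45 = 50.11.
Sorption retards both mechanisms: v_R = v/R = 0.003951 m/day, D_R = D/R = 0.05328 m²/day.
Peak time from v_R²t² + 2D_R t − x² = 0: t = (√(D_R² + v_R²x²) − D_R)/v_R².
√(D_R² + v_R²x²) = √(0.05328² + 0.003951² × 8.33²) = 0.06263; v_R² = 1.561e-05.
t = (0.06263 − 0.05328)/1.561e-05 = 599 days.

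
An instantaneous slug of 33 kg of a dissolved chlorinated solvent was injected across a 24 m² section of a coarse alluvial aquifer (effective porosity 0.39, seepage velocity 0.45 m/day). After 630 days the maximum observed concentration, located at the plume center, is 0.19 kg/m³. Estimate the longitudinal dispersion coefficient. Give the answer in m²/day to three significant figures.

0.0435 m²/day

At the plume center C_max = M/(n_e·A·√(4πDt)), so D = M²/(4πt·(n_e·A·C_max)²).
n_e·A·C_max = 0.39 × 24 × 0.19 = 1.778 kg/m.
D = 33²/(4π × 630 × 1.778²) = 0.0435 m²/day.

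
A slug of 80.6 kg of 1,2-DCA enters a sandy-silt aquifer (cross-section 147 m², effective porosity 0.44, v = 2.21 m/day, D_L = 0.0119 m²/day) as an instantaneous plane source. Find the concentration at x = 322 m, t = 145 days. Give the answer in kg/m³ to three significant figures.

For an instantaneous plane source, C(x,t) = M/(n_e·A·√(4πDt)) · exp(−(x−vt)²/(4Dt)), with n_e·A the pore (flow) area.
Plume center vt = 2.21 × 145 = 320.45 m, so the well at 322 m is 1.55 m downgradient of the peak.
√(4πDt) = 4.657 m, giving peak height M/(n_e·A·√(4πDt)) = 80.6/(0.44 × 147 × 4.657) = 0.2676 kg/m³.
(x−vt)²/(4Dt) = (1.55)²/(4 × 0.0119 × 145) = 0.3481; exp(−0.3481) = 0.7060.
C = 0.2676 × 0.7060 = 0.189 kg/m³.

0.189 kg/m³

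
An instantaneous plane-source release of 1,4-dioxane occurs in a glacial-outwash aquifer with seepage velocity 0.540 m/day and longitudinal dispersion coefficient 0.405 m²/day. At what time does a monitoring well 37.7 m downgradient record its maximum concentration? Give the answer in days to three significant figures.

For the 1D instantaneous-source solution, setting ∂C/∂t = 0 at fixed x gives v²t² + 2Dt − x² = 0, so t = (√(D² + v²x²) − D)/v².
√(D² + v²x²) = √(0.405² + 0.540² × 37.7²) = 20.36; v² = 0.2916.
t = (20.36 − 0.405)/0.2916 = 68.4 days (vs. the pure-advection estimate x/v = 69.8 d).

68.4 days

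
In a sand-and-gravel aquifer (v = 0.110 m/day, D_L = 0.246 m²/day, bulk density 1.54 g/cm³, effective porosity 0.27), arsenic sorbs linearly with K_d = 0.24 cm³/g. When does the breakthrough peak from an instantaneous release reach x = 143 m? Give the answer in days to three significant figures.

Retardation factor R = 1 + ρ_b·K_d/n = 1 + 1.54 × 0.24/0.27 = 2.369.
Sorption retards both mechanisms: v_R = v/R = 0.04643 m/day, D_R = D/R = 0.1038 m²/day.
Peak time from v_R²t² + 2D_R t − x² = 0: t = (√(D_R² + v_R²x²) − D_R)/v_R².
√(D_R² + v_R²x²) = √(0.1038² + 0.04643² × 143²) = 6.640; v_R² = 0.002156.
t = (6.640 − 0.1038)/0.002156 = 3030 days.

3030 days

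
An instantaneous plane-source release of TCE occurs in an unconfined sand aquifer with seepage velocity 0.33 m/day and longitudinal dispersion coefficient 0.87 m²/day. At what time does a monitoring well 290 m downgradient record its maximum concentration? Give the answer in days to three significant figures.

For the 1D instantaneous-source solution, setting ∂C/∂t = 0 at fixed x gives v²t² + 2Dt − x² = 0, so t = (√(D² + v²x²) − D)/v².
√(D² + v²x²) = √(0.87² + 0.33² × 290²) = 95.70; v² = 0.1089.
t = (95.70 − 0.87)/0.1089 = 871 days (vs. the pure-advection estimate x/v = 879 d).

871 days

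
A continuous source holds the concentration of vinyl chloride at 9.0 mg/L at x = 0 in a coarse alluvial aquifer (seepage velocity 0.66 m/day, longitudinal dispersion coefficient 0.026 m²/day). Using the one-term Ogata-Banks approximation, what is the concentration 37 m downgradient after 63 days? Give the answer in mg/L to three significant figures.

For a continuous step input, C/C₀ ≈ ½·erfc((x−vt)/(2√(Dt))).
vt = 0.66 × 63 = 41.58 m and 2√(Dt) = 2√(0.026 × 63) = 2.560 m.
Argument (x−vt)/(2√(Dt)) = (37 − 41.58)/2.560 = -1.789; ½·erfc(-1.789) = 0.9943.
C = 9.0 × 0.9943 = 8.95 mg/L.

8.95 mg/L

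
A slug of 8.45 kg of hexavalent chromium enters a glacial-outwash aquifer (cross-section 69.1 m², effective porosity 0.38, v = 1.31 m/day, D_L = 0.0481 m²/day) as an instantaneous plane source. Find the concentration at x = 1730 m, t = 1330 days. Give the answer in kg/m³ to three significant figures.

0.00628 kg/m³

For an instantaneous plane source, C(x,t) = M/(n_e·A·√(4πDt)) · exp(−(x−vt)²/(4Dt)), with n_e·A the pore (flow) area.
Plume center vt = 1.31 × 1330 = 1742.3 m, so the well at 1730 m is 12.3 m upgradient of the peak.
√(4πDt) = 28.35 m, giving peak height M/(n_e·A·√(4πDt)) = 8.45/(0.38 × 69.1 × 28.35) = 0.01135 kg/m³.
(x−vt)²/(4Dt) = (-12.3)²/(4 × 0.0481 × 1330) = 0.5912; exp(−0.5912) = 0.5537.
C = 0.01135 × 0.5537 = 0.00628 kg/m³.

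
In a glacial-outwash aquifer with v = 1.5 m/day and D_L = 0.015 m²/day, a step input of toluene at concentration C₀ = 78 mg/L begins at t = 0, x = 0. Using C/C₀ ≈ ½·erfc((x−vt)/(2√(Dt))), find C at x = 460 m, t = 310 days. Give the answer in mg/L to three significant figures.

74.1 mg/L

For a continuous step input, C/C₀ ≈ ½·erfc((x−vt)/(2√(Dt))).
vt = 1.5 × 310 = 465 m and 2√(Dt) = 2√(0.015 × 310) = 4.313 m.
Argument (x−vt)/(2√(Dt)) = (460 − 465)/4.313 = -1.159; ½·erfc(-1.159) = 0.9494.
C = 78 × 0.9494 = 74.1 mg/L.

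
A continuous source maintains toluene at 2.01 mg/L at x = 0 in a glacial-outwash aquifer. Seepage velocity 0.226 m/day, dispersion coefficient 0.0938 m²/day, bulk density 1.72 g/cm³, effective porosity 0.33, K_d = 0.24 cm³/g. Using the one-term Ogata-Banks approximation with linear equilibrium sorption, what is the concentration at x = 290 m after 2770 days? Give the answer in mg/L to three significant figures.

Retardation factor R = 1 + ρ_b·K_d/n = 1 + 1.72 × 0.24/0.33 = 2.251.
Sorption retards both mechanisms: v_R = v/R = 0.1004 m/day, D_R = D/R = 0.04167 m²/day.
v_R·t = 0.1004 × 2770 = 278.108 m; 2√(D_R t) = 21.49 m; argument = (290 − 278.108)/21.49 = 0.5534.
C = C₀ × ½·erfc(0.5534) = 2.01 × 0.2169 = 0.436 mg/L.

0.436 mg/L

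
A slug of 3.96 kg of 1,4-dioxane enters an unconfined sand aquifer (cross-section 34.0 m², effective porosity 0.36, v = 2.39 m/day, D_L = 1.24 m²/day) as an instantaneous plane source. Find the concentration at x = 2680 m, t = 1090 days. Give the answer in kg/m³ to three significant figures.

For an instantaneous plane source, C(x,t) = M/(n_e·A·√(4πDt)) · exp(−(x−vt)²/(4Dt)), with n_e·A the pore (flow) area.
Plume center vt = 2.39 × 1090 = 2605.1 m, so the well at 2680 m is 74.9 m downgradient of the peak.
√(4πDt) = 130.3 m, giving peak height M/(n_e·A·√(4πDt)) = 3.96/(0.36 × 34.0 × 130.3) = 0.002483 kg/m³.
(x−vt)²/(4Dt) = (74.9)²/(4 × 1.24 × 1090) = 1.038; exp(−1.038) = 0.3542.
C = 0.002483 × 0.3542 = 0.000879 kg/m³.

0.000879 kg/m³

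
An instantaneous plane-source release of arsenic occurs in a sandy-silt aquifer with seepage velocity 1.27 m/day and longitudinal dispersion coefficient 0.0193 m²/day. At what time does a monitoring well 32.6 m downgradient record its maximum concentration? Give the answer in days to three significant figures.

For the 1D instantaneous-source solution, setting ∂C/∂t = 0 at fixed x gives v²t² + 2Dt − x² = 0, so t = (√(D² + v²x²) − D)/v².
√(D² + v²x²) = √(0.0193² + 1.27² × 32.6²) = 41.40; v² = 1.6129.
t = (41.40 − 0.0193)/1.6129 = 25.7 days (vs. the pure-advection estimate x/v = 25.7 d).

25.7 days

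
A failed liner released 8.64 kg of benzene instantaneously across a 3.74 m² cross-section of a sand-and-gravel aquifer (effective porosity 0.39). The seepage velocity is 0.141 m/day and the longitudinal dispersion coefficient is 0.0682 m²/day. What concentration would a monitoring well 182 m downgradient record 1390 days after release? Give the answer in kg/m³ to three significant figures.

For an instantaneous plane source, C(x,t) = M/(n_e·A·√(4πDt)) · exp(−(x−vt)²/(4Dt)), with n_e·A the pore (flow) area.
Plume center vt = 0.141 × 1390 = 195.99 m, so the well at 182 m is 13.99 m upgradient of the peak.
√(4πDt) = 34.51 m, giving peak height M/(n_e·A·√(4πDt)) = 8.64/(0.39 × 3.74 × 34.51) = 0.1716 kg/m³.
(x−vt)²/(4Dt) = (-13.99)²/(4 × 0.0682 × 1390) = 0.5162; exp(−0.5162) = 0.5968.
C = 0.1716 × 0.5968 = 0.102 kg/m³.

0.102 kg/m³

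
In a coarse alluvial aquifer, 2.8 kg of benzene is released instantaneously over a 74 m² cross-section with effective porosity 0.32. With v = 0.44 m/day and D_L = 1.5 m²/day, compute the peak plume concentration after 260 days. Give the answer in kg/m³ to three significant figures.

0.00169 kg/m³

The peak of an instantaneous 1D plume sits at x = vt; there the Gaussian factor is 1 and C_max = M/(n_e·A·√(4πDt)), where n_e·A is the pore area the mass is dissolved in.
√(4πDt) = √(4π × 1.5 × 260) = 70.01 m, so C_max = 2.8/(0.32 × 74 × 70.01) = 0.00169 kg/m³.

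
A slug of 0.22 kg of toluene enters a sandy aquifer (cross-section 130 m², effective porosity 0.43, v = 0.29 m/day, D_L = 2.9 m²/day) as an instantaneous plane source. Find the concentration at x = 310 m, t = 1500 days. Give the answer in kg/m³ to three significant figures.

6.86e-06 kg/m³

For an instantaneous plane source, C(x,t) = M/(n_e·A·√(4πDt)) · exp(−(x−vt)²/(4Dt)), with n_e·A the pore (flow) area.
Plume center vt = 0.29 × 1500 = 435 m, so the well at 310 m is 125 m upgradient of the peak.
√(4πDt) = 233.8 m, giving peak height M/(n_e·A·√(4πDt)) = 0.22/(0.43 × 130 × 233.8) = 1.683e-05 kg/m³.
(x−vt)²/(4Dt) = (-125)²/(4 × 2.9 × 1500) = 0.8980; exp(−0.8980) = 0.4074.
C = 1.683e-05 × 0.4074 = 6.86e-06 kg/m³.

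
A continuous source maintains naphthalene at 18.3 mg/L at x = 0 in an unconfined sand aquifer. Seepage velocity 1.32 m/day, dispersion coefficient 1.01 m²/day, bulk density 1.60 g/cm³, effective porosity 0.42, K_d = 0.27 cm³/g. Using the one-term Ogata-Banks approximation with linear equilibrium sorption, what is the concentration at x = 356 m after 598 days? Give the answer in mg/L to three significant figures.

Retardation factor R = 1 + ρ_b·K_d/n = 1 + 1.60 × 0.27/0.42 = 2.029.
Sorption retards both mechanisms: v_R = v/R = 0.6506 m/day, D_R = D/R = 0.4978 m²/day.
v_R·t = 0.6506 × 598 = 389.0588 m; 2√(D_R t) = 34.51 m; argument = (356 − 389.0588)/34.51 = -0.9579.
C = C₀ × ½·erfc(-0.9579) = 18.3 × 0.9122 = 16.7 mg/L.

16.7 mg/L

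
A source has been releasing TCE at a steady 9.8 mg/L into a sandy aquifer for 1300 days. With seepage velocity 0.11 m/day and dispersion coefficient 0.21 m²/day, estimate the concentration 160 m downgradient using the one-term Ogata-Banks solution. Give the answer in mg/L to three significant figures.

For a continuous step input, C/C₀ ≈ ½·erfc((x−vt)/(2√(Dt))).
vt = 0.11 × 1300 = 143 m and 2√(Dt) = 2√(0.21 × 1300) = 33.05 m.
Argument (x−vt)/(2√(Dt)) = (160 − 143)/33.05 = 0.5144; ½·erfc(0.5144) = 0.2335.
C = 9.8 × 0.2335 = 2.29 mg/L.

2.29 mg/L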